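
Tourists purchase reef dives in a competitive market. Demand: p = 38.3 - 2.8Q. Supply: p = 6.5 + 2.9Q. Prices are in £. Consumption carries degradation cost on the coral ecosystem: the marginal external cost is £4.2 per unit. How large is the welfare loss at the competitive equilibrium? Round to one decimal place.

Market equilibrium (private): 6.5 + 2.9Q = 38.3 - 2.8Q → Q_m = 5.5789.
Social marginal benefit = demand − MEC = 34.1 - 2.8Q.
Set SMB = MC: 34.1 - 2.8Q = 6.5 + 2.9Q → Q* = 4.8421.
Between Q* and Q_m the wedge MC − SMB runs linearly from 0 to MEC(Q_m), so the loss is a triangle.
DWL = ½ × 0.7368 × 4.2000 = 1.5473.

DWL = £1.5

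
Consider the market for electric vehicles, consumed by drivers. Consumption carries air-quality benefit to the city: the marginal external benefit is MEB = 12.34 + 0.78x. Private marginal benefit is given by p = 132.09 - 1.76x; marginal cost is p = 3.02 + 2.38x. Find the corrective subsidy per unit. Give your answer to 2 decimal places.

Social marginal benefit = demand + MEB = 144.43 - 0.98x.
Set SMB = MC: 144.43 - 0.98x = 3.02 + 2.38x → x* = 42.0863.
The Pigouvian subsidy equals MEB at x*: 12.34 + 0.78×42.0863 = 45.1673.

subsidy = 45.17 per unit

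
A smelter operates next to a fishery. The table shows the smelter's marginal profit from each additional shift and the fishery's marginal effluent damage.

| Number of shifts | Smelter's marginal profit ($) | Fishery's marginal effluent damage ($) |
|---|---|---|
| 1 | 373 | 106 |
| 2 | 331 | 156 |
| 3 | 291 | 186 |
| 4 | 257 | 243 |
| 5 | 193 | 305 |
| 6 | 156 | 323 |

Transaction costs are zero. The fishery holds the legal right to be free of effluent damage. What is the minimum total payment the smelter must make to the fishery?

Efficient level: marginal profit ≥ marginal effluent damage through level 4, so k* = 4.
With the fishery holding the right, the smelter must at least compensate total damage at k*: 106 + 156 + 186 + 243 = 691.

$691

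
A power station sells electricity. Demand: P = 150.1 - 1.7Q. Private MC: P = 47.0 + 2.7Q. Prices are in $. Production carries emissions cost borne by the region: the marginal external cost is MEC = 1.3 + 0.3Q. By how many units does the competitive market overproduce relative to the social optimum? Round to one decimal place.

1.8 units

Market equilibrium (private): 47.0 + 2.7Q = 150.1 - 1.7Q → Q_m = 23.4318.
Social marginal cost = private MC + MEC = 48.3 + 3.0Q.
Set SMC = demand: 48.3 + 3.0Q = 150.1 - 1.7Q → Q* = 21.6596.
Gap = |23.4318 − 21.6596| = 1.7722.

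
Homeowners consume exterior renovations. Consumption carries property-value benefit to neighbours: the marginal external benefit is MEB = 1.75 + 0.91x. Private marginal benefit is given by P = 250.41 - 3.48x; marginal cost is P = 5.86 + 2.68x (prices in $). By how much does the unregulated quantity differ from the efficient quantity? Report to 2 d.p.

7.21 units

Market equilibrium (private): 5.86 + 2.68x = 250.41 - 3.48x → x_m = 39.6997.
Social marginal benefit = demand + MEB = 252.16 - 2.57x.
Set SMB = MC: 252.16 - 2.57x = 5.86 + 2.68x → x* = 46.9143.
Gap = |39.6997 − 46.9143| = 7.2146.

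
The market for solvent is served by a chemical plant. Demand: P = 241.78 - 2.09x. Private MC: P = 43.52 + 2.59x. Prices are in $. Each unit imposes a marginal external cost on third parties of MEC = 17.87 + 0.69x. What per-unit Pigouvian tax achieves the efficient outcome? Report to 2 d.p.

Social marginal cost = private MC + MEC = 61.39 + 3.28x.
Set SMC = demand: 61.39 + 3.28x = 241.78 - 2.09x → x* = 33.5922.
The Pigouvian tax equals MEC at x*: 17.87 + 0.69×33.5922 = 41.0486.

tax = $41.05 per unit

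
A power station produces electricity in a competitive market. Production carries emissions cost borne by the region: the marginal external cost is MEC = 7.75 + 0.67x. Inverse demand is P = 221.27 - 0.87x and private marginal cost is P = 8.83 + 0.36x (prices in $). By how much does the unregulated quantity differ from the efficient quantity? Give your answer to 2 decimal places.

64.98 units

Market equilibrium (private): 8.83 + 0.36x = 221.27 - 0.87x → x_m = 172.7154.
Social marginal cost = private MC + MEC = 16.58 + 1.03x.
Set SMC = demand: 16.58 + 1.03x = 221.27 - 0.87x → x* = 107.7316.
Gap = |172.7154 − 107.7316| = 64.9838.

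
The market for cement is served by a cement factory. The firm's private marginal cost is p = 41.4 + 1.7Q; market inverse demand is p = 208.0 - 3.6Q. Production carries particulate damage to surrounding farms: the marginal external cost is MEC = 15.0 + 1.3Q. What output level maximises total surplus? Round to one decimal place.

Social marginal cost = private MC + MEC = 56.4 + 3.0Q.
Set SMC = demand: 56.4 + 3.0Q = 208.0 - 3.6Q → Q* = 22.9697.

Q* = 23.0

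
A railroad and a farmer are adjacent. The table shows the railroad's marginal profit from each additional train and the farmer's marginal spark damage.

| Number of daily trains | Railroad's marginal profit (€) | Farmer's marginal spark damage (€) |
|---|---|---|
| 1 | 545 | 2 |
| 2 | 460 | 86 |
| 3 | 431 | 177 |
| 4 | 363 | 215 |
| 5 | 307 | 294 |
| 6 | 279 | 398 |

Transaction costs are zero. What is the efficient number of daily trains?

5

Bargaining reaches the level where marginal profit last exceeds marginal spark damage.
That holds through level 5 (307 ≥ 294) but not at 6 (279 < 398).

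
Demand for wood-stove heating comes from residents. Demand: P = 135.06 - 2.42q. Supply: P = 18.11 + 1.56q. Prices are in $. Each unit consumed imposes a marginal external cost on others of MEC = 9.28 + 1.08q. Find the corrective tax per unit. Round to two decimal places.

tax = $32.26 per unit

Social marginal benefit = demand − MEC = 125.78 - 3.50q.
Set SMB = MC: 125.78 - 3.50q = 18.11 + 1.56q → q* = 21.2787.
The Pigouvian tax equals MEC at q*: 9.28 + 1.08×21.2787 = 32.2610.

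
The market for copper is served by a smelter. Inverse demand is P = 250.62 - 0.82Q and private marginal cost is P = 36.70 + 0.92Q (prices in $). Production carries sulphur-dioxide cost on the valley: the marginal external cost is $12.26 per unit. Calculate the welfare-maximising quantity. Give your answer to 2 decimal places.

Q* = 115.90

Social marginal cost = private MC + MEC = 48.96 + 0.92Q.
Set SMC = demand: 48.96 + 0.92Q = 250.62 - 0.82Q → Q* = 115.8966.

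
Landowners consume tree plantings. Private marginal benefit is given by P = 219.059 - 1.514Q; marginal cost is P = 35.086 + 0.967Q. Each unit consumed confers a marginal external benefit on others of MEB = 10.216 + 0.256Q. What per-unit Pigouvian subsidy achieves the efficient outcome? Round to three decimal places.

Social marginal benefit = demand + MEB = 229.275 - 1.258Q.
Set SMB = MC: 229.275 - 1.258Q = 35.086 + 0.967Q → Q* = 87.2760.
The Pigouvian subsidy equals MEB at Q*: 10.216 + 0.256×87.2760 = 32.5587.

subsidy = 32.559 per unit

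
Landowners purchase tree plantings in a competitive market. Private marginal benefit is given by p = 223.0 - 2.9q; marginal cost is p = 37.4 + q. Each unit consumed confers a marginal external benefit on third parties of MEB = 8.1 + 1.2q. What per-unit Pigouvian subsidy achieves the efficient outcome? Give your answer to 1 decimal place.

subsidy = 94.2 per unit

Social marginal benefit = demand + MEB = 231.1 - 1.7q.
Set SMB = MC: 231.1 - 1.7q = 37.4 + q → q* = 71.7407.
The Pigouvian subsidy equals MEB at q*: 8.1 + 1.2×71.7407 = 94.1888.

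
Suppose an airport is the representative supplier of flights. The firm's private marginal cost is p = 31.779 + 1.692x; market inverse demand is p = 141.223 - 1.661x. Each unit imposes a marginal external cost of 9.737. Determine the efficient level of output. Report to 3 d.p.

x* = 29.737

Social marginal cost = private MC + MEC = 41.516 + 1.692x.
Set SMC = demand: 41.516 + 1.692x = 141.223 - 1.661x → x* = 29.7367.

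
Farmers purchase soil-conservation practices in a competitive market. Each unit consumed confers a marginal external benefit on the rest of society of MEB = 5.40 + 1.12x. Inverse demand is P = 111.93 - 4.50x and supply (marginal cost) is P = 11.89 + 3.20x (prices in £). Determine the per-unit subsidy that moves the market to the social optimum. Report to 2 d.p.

Social marginal benefit = demand + MEB = 117.33 - 3.38x.
Set SMB = MC: 117.33 - 3.38x = 11.89 + 3.20x → x* = 16.0243.
The Pigouvian subsidy equals MEB at x*: 5.40 + 1.12×16.0243 = 23.3472.

subsidy = £23.35 per unit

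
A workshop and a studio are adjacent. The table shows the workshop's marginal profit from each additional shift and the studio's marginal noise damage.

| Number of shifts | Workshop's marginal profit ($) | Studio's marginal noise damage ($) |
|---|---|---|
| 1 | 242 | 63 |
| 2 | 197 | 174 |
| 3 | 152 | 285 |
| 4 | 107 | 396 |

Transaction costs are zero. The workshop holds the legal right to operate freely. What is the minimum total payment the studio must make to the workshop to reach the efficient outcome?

Left alone the workshop would choose level 4 (marginal profit stays positive).
Efficient level: k* = 2 (marginal profit ≥ marginal noise damage through 2).
The studio must at least cover the workshop's forgone profit from cutting 4→2: 152 + 107 = 259.

$259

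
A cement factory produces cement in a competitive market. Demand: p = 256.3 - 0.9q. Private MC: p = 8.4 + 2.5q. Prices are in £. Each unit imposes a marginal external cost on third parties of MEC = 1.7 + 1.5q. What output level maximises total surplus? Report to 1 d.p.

q* = 50.2

Social marginal cost = private MC + MEC = 10.1 + 4.0q.
Set SMC = demand: 10.1 + 4.0q = 256.3 - 0.9q → q* = 50.2449.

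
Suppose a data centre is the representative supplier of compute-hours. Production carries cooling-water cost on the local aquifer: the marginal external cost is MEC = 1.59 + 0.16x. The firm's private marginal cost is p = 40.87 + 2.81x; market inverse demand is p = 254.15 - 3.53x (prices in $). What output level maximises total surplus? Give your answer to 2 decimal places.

x* = 32.57

Social marginal cost = private MC + MEC = 42.46 + 2.97x.
Set SMC = demand: 42.46 + 2.97x = 254.15 - 3.53x → x* = 32.5677.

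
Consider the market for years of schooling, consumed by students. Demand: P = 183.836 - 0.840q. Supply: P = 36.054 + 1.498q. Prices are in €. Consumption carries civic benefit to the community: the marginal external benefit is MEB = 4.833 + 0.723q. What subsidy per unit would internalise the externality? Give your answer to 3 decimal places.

Social marginal benefit = demand + MEB = 188.669 - 0.117q.
Set SMB = MC: 188.669 - 0.117q = 36.054 + 1.498q → q* = 94.4985.
The Pigouvian subsidy equals MEB at q*: 4.833 + 0.723×94.4985 = 73.1554.

subsidy = €73.155 per unit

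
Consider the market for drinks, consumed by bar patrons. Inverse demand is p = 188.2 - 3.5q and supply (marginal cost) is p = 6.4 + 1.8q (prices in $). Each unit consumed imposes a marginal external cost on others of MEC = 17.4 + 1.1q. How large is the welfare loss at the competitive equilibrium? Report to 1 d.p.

DWL = $237.5

Market equilibrium (private): 6.4 + 1.8q = 188.2 - 3.5q → q_m = 34.3019.
Social marginal benefit = demand − MEC = 170.8 - 4.6q.
Set SMB = MC: 170.8 - 4.6q = 6.4 + 1.8q → q* = 25.6875.
Height of the DWL triangle at q_m is MC(q_m) − SMB(q_m) = MEC(q_m) = 55.1321.
DWL = ½ × 8.6144 × 55.1321 = 237.4650.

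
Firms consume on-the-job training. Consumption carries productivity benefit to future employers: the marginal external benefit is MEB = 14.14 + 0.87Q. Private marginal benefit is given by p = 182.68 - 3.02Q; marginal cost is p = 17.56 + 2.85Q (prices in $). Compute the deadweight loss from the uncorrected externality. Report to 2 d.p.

DWL = $149.09

Market equilibrium (private): 17.56 + 2.85Q = 182.68 - 3.02Q → Q_m = 28.1295.
Social marginal benefit = demand + MEB = 196.82 - 2.15Q.
Set SMB = MC: 196.82 - 2.15Q = 17.56 + 2.85Q → Q* = 35.8520.
The loss is the area between SMB and MC from Q* to Q_m; with linear curves that's a triangle of height MEB(Q_m).
DWL = ½ × 7.7225 × 38.6126 = 149.0929.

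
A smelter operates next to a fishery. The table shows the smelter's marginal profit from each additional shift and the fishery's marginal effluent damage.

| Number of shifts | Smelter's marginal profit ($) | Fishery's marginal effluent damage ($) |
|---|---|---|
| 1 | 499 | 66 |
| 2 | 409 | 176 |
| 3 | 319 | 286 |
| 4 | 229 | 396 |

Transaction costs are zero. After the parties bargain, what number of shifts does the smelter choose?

3

Bargaining reaches the level where marginal profit last exceeds marginal effluent damage.
That holds through level 3 (319 ≥ 286) but not at 4 (229 < 396).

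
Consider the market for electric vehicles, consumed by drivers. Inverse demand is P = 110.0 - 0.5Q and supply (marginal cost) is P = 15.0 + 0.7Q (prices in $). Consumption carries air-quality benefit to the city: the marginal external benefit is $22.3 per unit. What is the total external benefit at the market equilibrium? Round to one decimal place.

Market equilibrium (private): 15.0 + 0.7Q = 110.0 - 0.5Q → Q_m = 79.1667.
Total external benefit = MEB × Q_m = 22.3 × 79.1667 = 1765.4174.

$1765.4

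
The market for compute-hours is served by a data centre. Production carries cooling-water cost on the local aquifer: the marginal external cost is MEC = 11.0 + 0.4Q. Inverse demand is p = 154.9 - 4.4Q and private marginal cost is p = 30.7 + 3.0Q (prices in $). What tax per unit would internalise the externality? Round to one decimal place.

Social marginal cost = private MC + MEC = 41.7 + 3.4Q.
Set SMC = demand: 41.7 + 3.4Q = 154.9 - 4.4Q → Q* = 14.5128.
The Pigouvian tax equals MEC at Q*: 11.0 + 0.4×14.5128 = 16.8051.

tax = $16.8 per unit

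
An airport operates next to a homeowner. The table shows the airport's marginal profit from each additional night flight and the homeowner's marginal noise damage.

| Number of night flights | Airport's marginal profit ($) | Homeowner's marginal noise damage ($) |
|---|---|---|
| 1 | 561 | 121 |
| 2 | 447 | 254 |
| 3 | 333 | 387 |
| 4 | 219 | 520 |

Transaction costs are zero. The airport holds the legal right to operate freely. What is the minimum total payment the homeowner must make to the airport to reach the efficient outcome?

Left alone the airport would choose level 4 (marginal profit stays positive).
Efficient level: k* = 2 (marginal profit ≥ marginal noise damage through 2).
The homeowner must at least cover the airport's forgone profit from cutting 4→2: 333 + 219 = 552.

$552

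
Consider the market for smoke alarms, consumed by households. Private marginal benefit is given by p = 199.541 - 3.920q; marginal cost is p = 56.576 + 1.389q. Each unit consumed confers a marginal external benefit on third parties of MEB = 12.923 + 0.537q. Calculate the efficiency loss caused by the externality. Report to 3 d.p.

Market equilibrium (private): 56.576 + 1.389q = 199.541 - 3.920q → q_m = 26.9288.
Social marginal benefit = demand + MEB = 212.464 - 3.383q.
Set SMB = MC: 212.464 - 3.383q = 56.576 + 1.389q → q* = 32.6672.
Height of the DWL triangle at q_m is SMB(q_m) − MC(q_m) = MEB(q_m) = 27.3838.
DWL = ½ × 5.7384 × 27.3838 = 78.5696.

DWL = 78.570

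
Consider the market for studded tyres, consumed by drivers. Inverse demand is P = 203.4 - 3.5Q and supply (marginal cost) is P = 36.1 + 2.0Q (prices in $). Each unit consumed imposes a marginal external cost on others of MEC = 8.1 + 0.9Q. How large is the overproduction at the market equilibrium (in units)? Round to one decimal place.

5.5 units

Market equilibrium (private): 36.1 + 2.0Q = 203.4 - 3.5Q → Q_m = 30.4182.
Social marginal benefit = demand − MEC = 195.3 - 4.4Q.
Set SMB = MC: 195.3 - 4.4Q = 36.1 + 2.0Q → Q* = 24.8750.
Gap = |30.4182 − 24.8750| = 5.5432.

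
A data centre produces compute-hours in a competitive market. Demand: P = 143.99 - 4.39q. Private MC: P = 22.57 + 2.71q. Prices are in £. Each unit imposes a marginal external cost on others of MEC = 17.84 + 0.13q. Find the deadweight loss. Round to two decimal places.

Market equilibrium (private): 22.57 + 2.71q = 143.99 - 4.39q → q_m = 17.1014.
Social marginal cost = private MC + MEC = 40.41 + 2.84q.
Set SMC = demand: 40.41 + 2.84q = 143.99 - 4.39q → q* = 14.3264.
Between q* and q_m the wedge SMC − demand runs linearly from 0 to MEC(q_m), so the loss is a triangle.
DWL = ½ × 2.7750 × 20.0632 = 27.8377.

DWL = £27.84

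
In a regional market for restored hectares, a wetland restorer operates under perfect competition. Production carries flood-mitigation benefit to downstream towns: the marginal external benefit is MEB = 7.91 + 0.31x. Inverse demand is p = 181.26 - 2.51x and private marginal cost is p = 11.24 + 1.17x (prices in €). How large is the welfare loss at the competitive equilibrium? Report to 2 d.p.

DWL = €73.33

Market equilibrium (private): 11.24 + 1.17x = 181.26 - 2.51x → x_m = 46.2011.
Social marginal cost = private MC − MEB = 3.33 + 0.86x.
Set SMC = demand: 3.33 + 0.86x = 181.26 - 2.51x → x* = 52.7982.
The loss is the area between SMC and demand from x* to x_m; with linear curves that's a triangle of height MEB(x_m).
DWL = ½ × 6.5971 × 22.2323 = 73.3344.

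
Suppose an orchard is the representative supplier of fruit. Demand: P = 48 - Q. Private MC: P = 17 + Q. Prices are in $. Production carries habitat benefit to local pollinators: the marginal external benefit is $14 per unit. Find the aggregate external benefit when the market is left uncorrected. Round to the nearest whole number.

Market equilibrium (private): 17 + Q = 48 - Q → Q_m = 15.5000.
Total external benefit = MEB × Q_m = 14 × 15.5000 = 217.0000.

$217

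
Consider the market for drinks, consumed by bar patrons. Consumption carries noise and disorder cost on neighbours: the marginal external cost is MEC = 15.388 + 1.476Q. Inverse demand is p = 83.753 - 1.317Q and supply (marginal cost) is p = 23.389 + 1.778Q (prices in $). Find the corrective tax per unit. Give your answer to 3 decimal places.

tax = $29.911 per unit

Social marginal benefit = demand − MEC = 68.365 - 2.793Q.
Set SMB = MC: 68.365 - 2.793Q = 23.389 + 1.778Q → Q* = 9.8394.
The Pigouvian tax equals MEC at Q*: 15.388 + 1.476×9.8394 = 29.9110.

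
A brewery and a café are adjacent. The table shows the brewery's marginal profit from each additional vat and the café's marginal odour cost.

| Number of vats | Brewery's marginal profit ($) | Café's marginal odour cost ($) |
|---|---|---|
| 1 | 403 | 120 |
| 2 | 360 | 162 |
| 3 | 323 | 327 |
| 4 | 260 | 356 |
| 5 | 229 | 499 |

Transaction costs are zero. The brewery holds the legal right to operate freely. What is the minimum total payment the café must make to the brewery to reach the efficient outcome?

Left alone the brewery would choose level 5 (marginal profit stays positive).
Efficient level: k* = 2 (marginal profit ≥ marginal odour cost through 2).
The café must at least cover the brewery's forgone profit from cutting 5→2: 323 + 260 + 229 = 812.

$812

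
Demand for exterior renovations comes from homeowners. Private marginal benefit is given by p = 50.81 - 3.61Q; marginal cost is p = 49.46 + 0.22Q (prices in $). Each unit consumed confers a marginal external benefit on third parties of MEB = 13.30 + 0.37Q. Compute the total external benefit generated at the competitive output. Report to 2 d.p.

$4.71

Market equilibrium (private): 49.46 + 0.22Q = 50.81 - 3.61Q → Q_m = 0.3525.
Total external benefit = ∫₀^{Q_m} (13.30 + 0.37Q) dQ = 13.30×0.3525 + ½×0.37×0.3525² = 4.7112.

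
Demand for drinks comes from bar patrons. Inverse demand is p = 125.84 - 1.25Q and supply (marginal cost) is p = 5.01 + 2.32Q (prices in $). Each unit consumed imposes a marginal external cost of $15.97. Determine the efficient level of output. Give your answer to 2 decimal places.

Social marginal benefit = demand − MEC = 109.87 - 1.25Q.
Set SMB = MC: 109.87 - 1.25Q = 5.01 + 2.32Q → Q* = 29.3725.

Q* = 29.37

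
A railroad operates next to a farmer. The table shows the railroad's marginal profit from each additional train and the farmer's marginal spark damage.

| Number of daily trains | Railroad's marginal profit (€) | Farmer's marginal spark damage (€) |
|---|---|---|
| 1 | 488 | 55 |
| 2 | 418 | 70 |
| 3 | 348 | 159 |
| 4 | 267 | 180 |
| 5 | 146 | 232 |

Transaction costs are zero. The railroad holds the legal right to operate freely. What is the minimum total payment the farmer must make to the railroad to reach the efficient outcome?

€146

Left alone the railroad would choose level 5 (marginal profit stays positive).
Efficient level: k* = 4 (marginal profit ≥ marginal spark damage through 4).
The farmer must at least cover the railroad's forgone profit from cutting 5→4: 146 = 146.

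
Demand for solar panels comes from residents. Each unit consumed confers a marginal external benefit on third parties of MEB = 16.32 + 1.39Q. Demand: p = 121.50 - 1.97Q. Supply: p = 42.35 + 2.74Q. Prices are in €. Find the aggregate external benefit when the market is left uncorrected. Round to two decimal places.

Market equilibrium (private): 42.35 + 2.74Q = 121.50 - 1.97Q → Q_m = 16.8047.
Total external benefit = ∫₀^{Q_m} (16.32 + 1.39Q) dQ = 16.32×16.8047 + ½×1.39×16.8047² = 470.5193.

€470.52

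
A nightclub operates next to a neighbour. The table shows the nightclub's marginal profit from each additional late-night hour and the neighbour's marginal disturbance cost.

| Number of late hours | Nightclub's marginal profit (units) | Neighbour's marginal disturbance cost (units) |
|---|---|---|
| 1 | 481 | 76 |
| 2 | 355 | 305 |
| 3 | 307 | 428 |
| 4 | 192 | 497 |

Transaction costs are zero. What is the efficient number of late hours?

Bargaining reaches the level where marginal profit last exceeds marginal disturbance cost.
That holds through level 2 (355 ≥ 305) but not at 3 (307 < 428).

2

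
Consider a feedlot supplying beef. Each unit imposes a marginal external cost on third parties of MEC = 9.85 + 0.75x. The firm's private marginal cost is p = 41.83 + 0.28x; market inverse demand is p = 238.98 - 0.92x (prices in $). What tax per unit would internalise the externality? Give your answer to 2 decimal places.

Social marginal cost = private MC + MEC = 51.68 + 1.03x.
Set SMC = demand: 51.68 + 1.03x = 238.98 - 0.92x → x* = 96.0513.
The Pigouvian tax equals MEC at x*: 9.85 + 0.75×96.0513 = 81.8885.

tax = $81.89 per unit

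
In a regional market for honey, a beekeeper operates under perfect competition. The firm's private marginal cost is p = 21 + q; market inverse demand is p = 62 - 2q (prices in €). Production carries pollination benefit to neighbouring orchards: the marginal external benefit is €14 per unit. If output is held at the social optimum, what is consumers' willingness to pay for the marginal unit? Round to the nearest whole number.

Social marginal cost = private MC − MEB = 7 + q.
Set SMC = demand: 7 + q = 62 - 2q → q* = 18.3333.
Consumer price on the demand curve at q*: 62 − 2×18.3333 = 25.3334.

P = €25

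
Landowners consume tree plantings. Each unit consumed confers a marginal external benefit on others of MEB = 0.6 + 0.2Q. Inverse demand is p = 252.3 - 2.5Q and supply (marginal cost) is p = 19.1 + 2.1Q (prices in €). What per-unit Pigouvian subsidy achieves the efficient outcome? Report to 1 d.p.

Social marginal benefit = demand + MEB = 252.9 - 2.3Q.
Set SMB = MC: 252.9 - 2.3Q = 19.1 + 2.1Q → Q* = 53.1364.
The Pigouvian subsidy equals MEB at Q*: 0.6 + 0.2×53.1364 = 11.2273.

subsidy = €11.2 per unit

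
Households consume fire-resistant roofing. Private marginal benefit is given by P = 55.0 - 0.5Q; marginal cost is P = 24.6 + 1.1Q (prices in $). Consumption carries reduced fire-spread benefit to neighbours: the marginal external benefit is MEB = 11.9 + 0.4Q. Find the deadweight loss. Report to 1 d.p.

Market equilibrium (private): 24.6 + 1.1Q = 55.0 - 0.5Q → Q_m = 19.0000.
Social marginal benefit = demand + MEB = 66.9 - 0.1Q.
Set SMB = MC: 66.9 - 0.1Q = 24.6 + 1.1Q → Q* = 35.2500.
The welfare-loss triangle has base |Q_m − Q*| and height MEB(Q_m) (the vertical gap between SMB and MC is zero at Q* and MEB at Q_m).
DWL = ½ × 16.2500 × 19.5000 = 158.4375.

DWL = $158.4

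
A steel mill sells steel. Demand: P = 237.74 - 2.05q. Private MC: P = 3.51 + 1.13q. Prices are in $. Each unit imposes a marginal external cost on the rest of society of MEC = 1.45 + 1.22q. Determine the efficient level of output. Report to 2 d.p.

q* = 52.90

Social marginal cost = private MC + MEC = 4.96 + 2.35q.
Set SMC = demand: 4.96 + 2.35q = 237.74 - 2.05q → q* = 52.9045.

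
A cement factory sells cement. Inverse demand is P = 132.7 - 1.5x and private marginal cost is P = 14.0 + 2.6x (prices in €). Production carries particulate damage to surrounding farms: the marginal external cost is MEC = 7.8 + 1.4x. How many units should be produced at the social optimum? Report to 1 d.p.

Social marginal cost = private MC + MEC = 21.8 + 4.0x.
Set SMC = demand: 21.8 + 4.0x = 132.7 - 1.5x → x* = 20.1636.

x* = 20.2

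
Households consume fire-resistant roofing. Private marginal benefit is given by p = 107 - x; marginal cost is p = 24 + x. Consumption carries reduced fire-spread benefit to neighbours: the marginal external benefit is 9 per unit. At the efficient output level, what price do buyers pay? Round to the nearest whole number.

Social marginal benefit = demand + MEB = 116 - x.
Set SMB = MC: 116 - x = 24 + x → x* = 46.0000.
Consumer price on the demand curve at x*: 107 − 1×46.0000 = 61.0000.

P = 61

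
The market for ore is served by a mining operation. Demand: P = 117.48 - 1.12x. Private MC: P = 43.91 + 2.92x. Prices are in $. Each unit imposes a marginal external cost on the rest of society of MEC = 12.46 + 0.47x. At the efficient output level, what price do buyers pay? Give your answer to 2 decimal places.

Social marginal cost = private MC + MEC = 56.37 + 3.39x.
Set SMC = demand: 56.37 + 3.39x = 117.48 - 1.12x → x* = 13.5499.
Consumer price on the demand curve at x*: 117.48 − 1.12×13.5499 = 102.3041.

P = $102.30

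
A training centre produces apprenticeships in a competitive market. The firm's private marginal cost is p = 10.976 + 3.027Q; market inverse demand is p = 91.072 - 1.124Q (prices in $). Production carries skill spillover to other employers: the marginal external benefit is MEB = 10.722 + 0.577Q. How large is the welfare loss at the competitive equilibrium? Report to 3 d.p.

Market equilibrium (private): 10.976 + 3.027Q = 91.072 - 1.124Q → Q_m = 19.2956.
Social marginal cost = private MC − MEB = 0.254 + 2.450Q.
Set SMC = demand: 0.254 + 2.450Q = 91.072 - 1.124Q → Q* = 25.4107.
The welfare-loss triangle has base |Q_m − Q*| and height MEB(Q_m) (the vertical gap between SMC and demand is zero at Q* and MEB at Q_m).
DWL = ½ × 6.1151 × 21.8556 = 66.8246.

DWL = $66.825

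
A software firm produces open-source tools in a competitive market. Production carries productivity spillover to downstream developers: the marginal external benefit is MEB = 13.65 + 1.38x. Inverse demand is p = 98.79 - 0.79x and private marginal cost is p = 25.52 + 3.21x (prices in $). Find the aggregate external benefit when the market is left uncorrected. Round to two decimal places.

$481.55

Market equilibrium (private): 25.52 + 3.21x = 98.79 - 0.79x → x_m = 18.3175.
Total external benefit = ∫₀^{x_m} (13.65 + 1.38x) dx = 13.65×18.3175 + ½×1.38×18.3175² = 481.5501.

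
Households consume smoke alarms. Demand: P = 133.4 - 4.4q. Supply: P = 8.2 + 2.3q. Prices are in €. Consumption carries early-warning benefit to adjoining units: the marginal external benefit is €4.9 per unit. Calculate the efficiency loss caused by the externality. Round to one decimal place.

DWL = €1.8

Market equilibrium (private): 8.2 + 2.3q = 133.4 - 4.4q → q_m = 18.6866.
Social marginal benefit = demand + MEB = 138.3 - 4.4q.
Set SMB = MC: 138.3 - 4.4q = 8.2 + 2.3q → q* = 19.4179.
Height of the DWL triangle at q_m is SMB(q_m) − MC(q_m) = MEB(q_m) = 4.9000.
DWL = ½ × 0.7313 × 4.9000 = 1.7917.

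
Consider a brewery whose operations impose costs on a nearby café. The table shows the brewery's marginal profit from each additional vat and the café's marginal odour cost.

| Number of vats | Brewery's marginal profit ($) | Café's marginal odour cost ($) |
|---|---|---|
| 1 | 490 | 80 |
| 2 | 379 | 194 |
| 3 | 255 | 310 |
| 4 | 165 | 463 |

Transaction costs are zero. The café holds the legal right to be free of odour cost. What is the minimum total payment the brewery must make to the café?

$274

Efficient level: marginal profit ≥ marginal odour cost through level 2, so k* = 2.
With the café holding the right, the brewery must at least compensate total damage at k*: 80 + 194 = 274.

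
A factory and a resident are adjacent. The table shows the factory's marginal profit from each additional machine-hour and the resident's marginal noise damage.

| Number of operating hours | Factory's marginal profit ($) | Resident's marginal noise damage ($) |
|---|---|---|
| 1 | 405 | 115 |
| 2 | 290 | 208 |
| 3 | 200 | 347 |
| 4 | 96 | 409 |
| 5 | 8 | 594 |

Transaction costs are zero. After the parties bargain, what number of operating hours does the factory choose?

2

Bargaining reaches the level where marginal profit last exceeds marginal noise damage.
That holds through level 2 (290 ≥ 208) but not at 3 (200 < 347).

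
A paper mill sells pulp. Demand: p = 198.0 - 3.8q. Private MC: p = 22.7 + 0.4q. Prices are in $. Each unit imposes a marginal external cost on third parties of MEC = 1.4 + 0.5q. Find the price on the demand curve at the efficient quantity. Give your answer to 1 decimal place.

P = $57.4

Social marginal cost = private MC + MEC = 24.1 + 0.9q.
Set SMC = demand: 24.1 + 0.9q = 198.0 - 3.8q → q* = 37.0000.
Consumer price on the demand curve at q*: 198.0 − 3.8×37.0000 = 57.4000.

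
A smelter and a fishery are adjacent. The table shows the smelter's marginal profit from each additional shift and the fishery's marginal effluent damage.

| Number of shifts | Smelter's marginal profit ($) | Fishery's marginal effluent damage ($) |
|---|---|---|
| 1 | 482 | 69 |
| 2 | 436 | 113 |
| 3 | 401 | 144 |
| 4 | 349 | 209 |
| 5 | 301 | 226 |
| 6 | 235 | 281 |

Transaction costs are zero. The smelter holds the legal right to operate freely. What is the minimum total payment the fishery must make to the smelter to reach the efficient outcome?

$235

Left alone the smelter would choose level 6 (marginal profit stays positive).
Efficient level: k* = 5 (marginal profit ≥ marginal effluent damage through 5).
The fishery must at least cover the smelter's forgone profit from cutting 6→5: 235 = 235.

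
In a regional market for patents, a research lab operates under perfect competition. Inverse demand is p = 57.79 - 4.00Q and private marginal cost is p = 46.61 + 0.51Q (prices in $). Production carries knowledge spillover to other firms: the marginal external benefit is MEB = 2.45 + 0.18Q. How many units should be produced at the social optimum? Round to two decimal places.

Social marginal cost = private MC − MEB = 44.16 + 0.33Q.
Set SMC = demand: 44.16 + 0.33Q = 57.79 - 4.00Q → Q* = 3.1478.

Q* = 3.15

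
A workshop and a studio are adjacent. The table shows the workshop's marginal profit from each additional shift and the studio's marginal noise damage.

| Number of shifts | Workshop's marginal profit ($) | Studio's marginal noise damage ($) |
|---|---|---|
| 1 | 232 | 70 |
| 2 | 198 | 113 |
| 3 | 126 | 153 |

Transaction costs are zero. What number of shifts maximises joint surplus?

Bargaining reaches the level where marginal profit last exceeds marginal noise damage.
That holds through level 2 (198 ≥ 113) but not at 3 (126 < 153).

2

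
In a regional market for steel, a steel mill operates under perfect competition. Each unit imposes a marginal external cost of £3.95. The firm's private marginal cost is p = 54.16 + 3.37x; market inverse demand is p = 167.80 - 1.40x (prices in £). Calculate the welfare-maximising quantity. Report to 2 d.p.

Social marginal cost = private MC + MEC = 58.11 + 3.37x.
Set SMC = demand: 58.11 + 3.37x = 167.80 - 1.40x → x* = 22.9958.

x* = 23.00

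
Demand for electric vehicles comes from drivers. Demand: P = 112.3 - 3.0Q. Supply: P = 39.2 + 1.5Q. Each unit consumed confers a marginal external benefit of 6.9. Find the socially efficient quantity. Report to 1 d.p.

Social marginal benefit = demand + MEB = 119.2 - 3.0Q.
Set SMB = MC: 119.2 - 3.0Q = 39.2 + 1.5Q → Q* = 17.7778.

Q* = 17.8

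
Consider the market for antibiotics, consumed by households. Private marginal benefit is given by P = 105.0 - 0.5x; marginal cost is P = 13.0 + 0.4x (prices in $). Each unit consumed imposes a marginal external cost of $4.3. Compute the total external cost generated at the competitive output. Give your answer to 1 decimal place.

$439.6

Market equilibrium (private): 13.0 + 0.4x = 105.0 - 0.5x → x_m = 102.2222.
Total external cost = MEC × x_m = 4.3 × 102.2222 = 439.5555.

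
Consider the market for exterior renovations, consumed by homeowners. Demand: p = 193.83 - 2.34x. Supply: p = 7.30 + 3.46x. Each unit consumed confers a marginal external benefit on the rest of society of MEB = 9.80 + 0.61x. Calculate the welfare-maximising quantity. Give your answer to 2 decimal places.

x* = 37.83

Social marginal benefit = demand + MEB = 203.63 - 1.73x.
Set SMB = MC: 203.63 - 1.73x = 7.30 + 3.46x → x* = 37.8285.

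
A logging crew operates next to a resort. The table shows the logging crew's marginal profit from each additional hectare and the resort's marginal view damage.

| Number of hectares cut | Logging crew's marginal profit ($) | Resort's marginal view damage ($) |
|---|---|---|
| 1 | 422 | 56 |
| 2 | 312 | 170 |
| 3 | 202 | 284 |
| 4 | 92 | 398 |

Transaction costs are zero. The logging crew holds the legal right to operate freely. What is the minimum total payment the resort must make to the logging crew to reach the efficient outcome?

$294

Left alone the logging crew would choose level 4 (marginal profit stays positive).
Efficient level: k* = 2 (marginal profit ≥ marginal view damage through 2).
The resort must at least cover the logging crew's forgone profit from cutting 4→2: 202 + 92 = 294.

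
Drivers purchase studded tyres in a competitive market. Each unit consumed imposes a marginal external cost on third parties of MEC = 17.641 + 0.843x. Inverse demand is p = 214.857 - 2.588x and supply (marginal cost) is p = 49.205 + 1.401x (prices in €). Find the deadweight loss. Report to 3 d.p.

Market equilibrium (private): 49.205 + 1.401x = 214.857 - 2.588x → x_m = 41.5272.
Social marginal benefit = demand − MEC = 197.216 - 3.431x.
Set SMB = MC: 197.216 - 3.431x = 49.205 + 1.401x → x* = 30.6314.
The loss is the area between SMB and MC from x* to x_m; with linear curves that's a triangle of height MEC(x_m).
DWL = ½ × 10.8958 × 52.6484 = 286.8232.

DWL = €286.823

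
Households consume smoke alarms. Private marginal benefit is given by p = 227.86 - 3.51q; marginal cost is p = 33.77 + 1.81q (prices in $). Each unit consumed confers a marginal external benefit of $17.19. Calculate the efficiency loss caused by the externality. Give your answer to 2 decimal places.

DWL = $27.77

Market equilibrium (private): 33.77 + 1.81q = 227.86 - 3.51q → q_m = 36.4831.
Social marginal benefit = demand + MEB = 245.05 - 3.51q.
Set SMB = MC: 245.05 - 3.51q = 33.77 + 1.81q → q* = 39.7143.
Between q* and q_m the wedge SMB − MC runs linearly from 0 to MEB(q_m), so the loss is a triangle.
DWL = ½ × 3.2312 × 17.1900 = 27.7722.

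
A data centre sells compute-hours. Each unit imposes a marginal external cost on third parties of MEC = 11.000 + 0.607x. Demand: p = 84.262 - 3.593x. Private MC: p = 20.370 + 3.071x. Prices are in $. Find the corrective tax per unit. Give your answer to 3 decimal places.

tax = $15.416 per unit

Social marginal cost = private MC + MEC = 31.370 + 3.678x.
Set SMC = demand: 31.370 + 3.678x = 84.262 - 3.593x → x* = 7.2744.
The Pigouvian tax equals MEC at x*: 11.000 + 0.607×7.2744 = 15.4156.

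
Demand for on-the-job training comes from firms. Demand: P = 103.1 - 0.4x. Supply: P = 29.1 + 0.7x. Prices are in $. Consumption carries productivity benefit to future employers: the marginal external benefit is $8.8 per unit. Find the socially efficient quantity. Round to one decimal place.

x* = 75.3

Social marginal benefit = demand + MEB = 111.9 - 0.4x.
Set SMB = MC: 111.9 - 0.4x = 29.1 + 0.7x → x* = 75.2727.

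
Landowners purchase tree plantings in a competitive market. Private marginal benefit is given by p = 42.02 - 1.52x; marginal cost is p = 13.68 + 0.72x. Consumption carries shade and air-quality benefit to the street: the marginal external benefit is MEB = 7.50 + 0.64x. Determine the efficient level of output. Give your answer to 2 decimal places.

x* = 22.40

Social marginal benefit = demand + MEB = 49.52 - 0.88x.
Set SMB = MC: 49.52 - 0.88x = 13.68 + 0.72x → x* = 22.4000.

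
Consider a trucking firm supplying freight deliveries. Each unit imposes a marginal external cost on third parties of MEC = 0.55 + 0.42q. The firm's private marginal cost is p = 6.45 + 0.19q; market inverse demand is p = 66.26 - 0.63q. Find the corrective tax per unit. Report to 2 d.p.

tax = 20.62 per unit

Social marginal cost = private MC + MEC = 7.00 + 0.61q.
Set SMC = demand: 7.00 + 0.61q = 66.26 - 0.63q → q* = 47.7903.
The Pigouvian tax equals MEC at q*: 0.55 + 0.42×47.7903 = 20.6219.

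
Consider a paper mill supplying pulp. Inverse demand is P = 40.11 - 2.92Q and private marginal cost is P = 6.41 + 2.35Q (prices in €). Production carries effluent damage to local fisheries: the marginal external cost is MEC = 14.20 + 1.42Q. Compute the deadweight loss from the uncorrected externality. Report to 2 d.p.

Market equilibrium (private): 6.41 + 2.35Q = 40.11 - 2.92Q → Q_m = 6.3947.
Social marginal cost = private MC + MEC = 20.61 + 3.77Q.
Set SMC = demand: 20.61 + 3.77Q = 40.11 - 2.92Q → Q* = 2.9148.
Height of the DWL triangle at Q_m is SMC(Q_m) − demand(Q_m) = MEC(Q_m) = 23.2805.
DWL = ½ × 3.4799 × 23.2805 = 40.5069.

DWL = €40.51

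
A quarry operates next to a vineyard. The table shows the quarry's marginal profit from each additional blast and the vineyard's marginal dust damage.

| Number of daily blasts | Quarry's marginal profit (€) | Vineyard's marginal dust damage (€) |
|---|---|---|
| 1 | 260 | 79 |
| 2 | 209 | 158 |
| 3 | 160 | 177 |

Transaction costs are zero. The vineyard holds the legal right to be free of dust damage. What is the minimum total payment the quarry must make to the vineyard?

Efficient level: marginal profit ≥ marginal dust damage through level 2, so k* = 2.
With the vineyard holding the right, the quarry must at least compensate total damage at k*: 79 + 158 = 237.

€237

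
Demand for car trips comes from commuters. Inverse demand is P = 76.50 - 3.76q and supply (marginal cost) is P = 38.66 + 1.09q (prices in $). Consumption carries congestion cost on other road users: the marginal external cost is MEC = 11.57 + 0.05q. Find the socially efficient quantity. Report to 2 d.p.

q* = 5.36

Social marginal benefit = demand − MEC = 64.93 - 3.81q.
Set SMB = MC: 64.93 - 3.81q = 38.66 + 1.09q → q* = 5.3612.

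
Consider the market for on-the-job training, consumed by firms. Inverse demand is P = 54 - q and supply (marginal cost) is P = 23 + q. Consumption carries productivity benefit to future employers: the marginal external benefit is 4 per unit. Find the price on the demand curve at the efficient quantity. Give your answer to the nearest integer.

Social marginal benefit = demand + MEB = 58 - q.
Set SMB = MC: 58 - q = 23 + q → q* = 17.5000.
Consumer price on the demand curve at q*: 54 − 1×17.5000 = 36.5000.

P = 37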